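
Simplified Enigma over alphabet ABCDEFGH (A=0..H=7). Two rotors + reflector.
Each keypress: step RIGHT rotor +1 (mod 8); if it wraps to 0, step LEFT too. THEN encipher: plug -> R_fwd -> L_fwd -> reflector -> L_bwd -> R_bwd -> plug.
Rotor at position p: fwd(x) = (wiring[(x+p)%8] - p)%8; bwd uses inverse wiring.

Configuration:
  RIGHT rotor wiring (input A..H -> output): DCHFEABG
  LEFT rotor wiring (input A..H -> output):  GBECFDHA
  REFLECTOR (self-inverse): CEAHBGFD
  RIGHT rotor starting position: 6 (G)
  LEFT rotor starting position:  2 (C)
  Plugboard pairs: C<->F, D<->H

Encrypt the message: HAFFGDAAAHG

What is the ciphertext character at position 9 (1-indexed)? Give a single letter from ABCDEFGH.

Char 1 ('H'): step: R->7, L=2; H->plug->D->R->A->L->C->refl->A->L'->B->R'->G->plug->G
Char 2 ('A'): step: R->0, L->3 (L advanced); A->plug->A->R->D->L->E->refl->B->L'->H->R'->C->plug->F
Char 3 ('F'): step: R->1, L=3; F->plug->C->R->E->L->F->refl->G->L'->G->R'->B->plug->B
Char 4 ('F'): step: R->2, L=3; F->plug->C->R->C->L->A->refl->C->L'->B->R'->G->plug->G
Char 5 ('G'): step: R->3, L=3; G->plug->G->R->H->L->B->refl->E->L'->D->R'->E->plug->E
Char 6 ('D'): step: R->4, L=3; D->plug->H->R->B->L->C->refl->A->L'->C->R'->D->plug->H
Char 7 ('A'): step: R->5, L=3; A->plug->A->R->D->L->E->refl->B->L'->H->R'->H->plug->D
Char 8 ('A'): step: R->6, L=3; A->plug->A->R->D->L->E->refl->B->L'->H->R'->F->plug->C
Char 9 ('A'): step: R->7, L=3; A->plug->A->R->H->L->B->refl->E->L'->D->R'->C->plug->F

F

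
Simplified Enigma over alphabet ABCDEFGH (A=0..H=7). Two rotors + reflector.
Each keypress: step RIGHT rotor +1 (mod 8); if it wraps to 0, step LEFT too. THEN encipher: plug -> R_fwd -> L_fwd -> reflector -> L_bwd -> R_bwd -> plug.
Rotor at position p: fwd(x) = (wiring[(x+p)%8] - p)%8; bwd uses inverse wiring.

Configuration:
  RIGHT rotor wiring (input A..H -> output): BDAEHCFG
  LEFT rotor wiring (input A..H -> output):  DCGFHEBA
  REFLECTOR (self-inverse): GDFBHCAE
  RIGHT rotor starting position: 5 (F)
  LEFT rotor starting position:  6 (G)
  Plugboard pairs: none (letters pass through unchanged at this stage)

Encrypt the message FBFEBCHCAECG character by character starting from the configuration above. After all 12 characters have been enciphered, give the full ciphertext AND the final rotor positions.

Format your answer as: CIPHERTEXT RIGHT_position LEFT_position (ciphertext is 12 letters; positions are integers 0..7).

Char 1 ('F'): step: R->6, L=6; F->plug->F->R->G->L->B->refl->D->L'->A->R'->B->plug->B
Char 2 ('B'): step: R->7, L=6; B->plug->B->R->C->L->F->refl->C->L'->B->R'->D->plug->D
Char 3 ('F'): step: R->0, L->7 (L advanced); F->plug->F->R->C->L->D->refl->B->L'->A->R'->C->plug->C
Char 4 ('E'): step: R->1, L=7; E->plug->E->R->B->L->E->refl->H->L'->D->R'->C->plug->C
Char 5 ('B'): step: R->2, L=7; B->plug->B->R->C->L->D->refl->B->L'->A->R'->D->plug->D
Char 6 ('C'): step: R->3, L=7; C->plug->C->R->H->L->C->refl->F->L'->G->R'->F->plug->F
Char 7 ('H'): step: R->4, L=7; H->plug->H->R->A->L->B->refl->D->L'->C->R'->D->plug->D
Char 8 ('C'): step: R->5, L=7; C->plug->C->R->B->L->E->refl->H->L'->D->R'->F->plug->F
Char 9 ('A'): step: R->6, L=7; A->plug->A->R->H->L->C->refl->F->L'->G->R'->F->plug->F
Char 10 ('E'): step: R->7, L=7; E->plug->E->R->F->L->A->refl->G->L'->E->R'->C->plug->C
Char 11 ('C'): step: R->0, L->0 (L advanced); C->plug->C->R->A->L->D->refl->B->L'->G->R'->H->plug->H
Char 12 ('G'): step: R->1, L=0; G->plug->G->R->F->L->E->refl->H->L'->E->R'->F->plug->F
Final: ciphertext=BDCCDFDFFCHF, RIGHT=1, LEFT=0

Answer: BDCCDFDFFCHF 1 0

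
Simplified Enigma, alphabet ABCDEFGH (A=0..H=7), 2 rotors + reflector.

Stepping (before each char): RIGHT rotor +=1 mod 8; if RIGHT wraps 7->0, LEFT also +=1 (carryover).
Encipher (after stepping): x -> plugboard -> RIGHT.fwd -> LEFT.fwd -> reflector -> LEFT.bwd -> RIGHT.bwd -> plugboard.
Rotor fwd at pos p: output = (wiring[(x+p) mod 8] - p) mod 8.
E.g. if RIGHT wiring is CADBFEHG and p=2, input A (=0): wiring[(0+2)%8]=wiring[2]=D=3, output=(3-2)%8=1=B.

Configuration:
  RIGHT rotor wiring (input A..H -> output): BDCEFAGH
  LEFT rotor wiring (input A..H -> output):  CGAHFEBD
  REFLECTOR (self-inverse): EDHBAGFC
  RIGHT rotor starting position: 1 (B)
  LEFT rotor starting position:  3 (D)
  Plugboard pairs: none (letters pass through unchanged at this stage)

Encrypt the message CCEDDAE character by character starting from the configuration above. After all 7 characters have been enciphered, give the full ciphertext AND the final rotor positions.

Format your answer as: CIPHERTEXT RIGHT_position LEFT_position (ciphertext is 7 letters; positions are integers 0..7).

Answer: GAAHBCB 0 4

Derivation:
Char 1 ('C'): step: R->2, L=3; C->plug->C->R->D->L->G->refl->F->L'->H->R'->G->plug->G
Char 2 ('C'): step: R->3, L=3; C->plug->C->R->F->L->H->refl->C->L'->B->R'->A->plug->A
Char 3 ('E'): step: R->4, L=3; E->plug->E->R->F->L->H->refl->C->L'->B->R'->A->plug->A
Char 4 ('D'): step: R->5, L=3; D->plug->D->R->E->L->A->refl->E->L'->A->R'->H->plug->H
Char 5 ('D'): step: R->6, L=3; D->plug->D->R->F->L->H->refl->C->L'->B->R'->B->plug->B
Char 6 ('A'): step: R->7, L=3; A->plug->A->R->A->L->E->refl->A->L'->E->R'->C->plug->C
Char 7 ('E'): step: R->0, L->4 (L advanced); E->plug->E->R->F->L->C->refl->H->L'->D->R'->B->plug->B
Final: ciphertext=GAAHBCB, RIGHT=0, LEFT=4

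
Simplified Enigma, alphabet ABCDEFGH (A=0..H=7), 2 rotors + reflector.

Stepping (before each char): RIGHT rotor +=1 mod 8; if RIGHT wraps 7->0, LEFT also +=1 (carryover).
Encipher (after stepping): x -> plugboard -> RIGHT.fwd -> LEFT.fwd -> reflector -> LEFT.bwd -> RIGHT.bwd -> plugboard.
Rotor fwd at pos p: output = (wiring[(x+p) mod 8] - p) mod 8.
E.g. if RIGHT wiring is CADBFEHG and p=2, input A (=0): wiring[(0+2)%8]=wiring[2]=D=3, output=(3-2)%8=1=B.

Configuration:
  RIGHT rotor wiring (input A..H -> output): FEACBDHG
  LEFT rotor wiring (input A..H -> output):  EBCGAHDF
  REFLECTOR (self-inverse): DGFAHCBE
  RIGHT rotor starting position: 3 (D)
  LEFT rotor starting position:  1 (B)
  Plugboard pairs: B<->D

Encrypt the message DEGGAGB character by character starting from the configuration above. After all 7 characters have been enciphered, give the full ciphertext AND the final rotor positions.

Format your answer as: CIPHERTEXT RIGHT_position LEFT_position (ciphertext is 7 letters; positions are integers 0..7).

Char 1 ('D'): step: R->4, L=1; D->plug->B->R->H->L->D->refl->A->L'->A->R'->F->plug->F
Char 2 ('E'): step: R->5, L=1; E->plug->E->R->H->L->D->refl->A->L'->A->R'->D->plug->B
Char 3 ('G'): step: R->6, L=1; G->plug->G->R->D->L->H->refl->E->L'->G->R'->D->plug->B
Char 4 ('G'): step: R->7, L=1; G->plug->G->R->E->L->G->refl->B->L'->B->R'->D->plug->B
Char 5 ('A'): step: R->0, L->2 (L advanced); A->plug->A->R->F->L->D->refl->A->L'->A->R'->C->plug->C
Char 6 ('G'): step: R->1, L=2; G->plug->G->R->F->L->D->refl->A->L'->A->R'->D->plug->B
Char 7 ('B'): step: R->2, L=2; B->plug->D->R->B->L->E->refl->H->L'->H->R'->C->plug->C
Final: ciphertext=FBBBCBC, RIGHT=2, LEFT=2

Answer: FBBBCBC 2 2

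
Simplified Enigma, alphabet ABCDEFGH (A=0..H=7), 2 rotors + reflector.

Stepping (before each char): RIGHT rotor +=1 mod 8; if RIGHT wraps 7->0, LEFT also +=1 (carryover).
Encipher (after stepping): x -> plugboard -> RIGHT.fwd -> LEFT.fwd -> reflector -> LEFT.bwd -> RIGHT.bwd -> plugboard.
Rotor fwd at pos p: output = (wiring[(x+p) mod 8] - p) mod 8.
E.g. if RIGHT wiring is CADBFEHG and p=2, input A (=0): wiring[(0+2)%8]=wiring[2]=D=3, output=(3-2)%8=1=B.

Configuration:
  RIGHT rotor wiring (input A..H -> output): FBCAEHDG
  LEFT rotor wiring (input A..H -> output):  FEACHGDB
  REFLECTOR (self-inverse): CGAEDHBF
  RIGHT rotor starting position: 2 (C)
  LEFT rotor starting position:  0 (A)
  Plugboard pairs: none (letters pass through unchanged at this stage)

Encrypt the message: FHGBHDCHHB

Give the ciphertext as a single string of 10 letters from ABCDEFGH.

Char 1 ('F'): step: R->3, L=0; F->plug->F->R->C->L->A->refl->C->L'->D->R'->E->plug->E
Char 2 ('H'): step: R->4, L=0; H->plug->H->R->E->L->H->refl->F->L'->A->R'->A->plug->A
Char 3 ('G'): step: R->5, L=0; G->plug->G->R->D->L->C->refl->A->L'->C->R'->A->plug->A
Char 4 ('B'): step: R->6, L=0; B->plug->B->R->A->L->F->refl->H->L'->E->R'->E->plug->E
Char 5 ('H'): step: R->7, L=0; H->plug->H->R->E->L->H->refl->F->L'->A->R'->G->plug->G
Char 6 ('D'): step: R->0, L->1 (L advanced); D->plug->D->R->A->L->D->refl->E->L'->H->R'->F->plug->F
Char 7 ('C'): step: R->1, L=1; C->plug->C->R->H->L->E->refl->D->L'->A->R'->A->plug->A
Char 8 ('H'): step: R->2, L=1; H->plug->H->R->H->L->E->refl->D->L'->A->R'->A->plug->A
Char 9 ('H'): step: R->3, L=1; H->plug->H->R->H->L->E->refl->D->L'->A->R'->D->plug->D
Char 10 ('B'): step: R->4, L=1; B->plug->B->R->D->L->G->refl->B->L'->C->R'->D->plug->D

Answer: EAAEGFAADD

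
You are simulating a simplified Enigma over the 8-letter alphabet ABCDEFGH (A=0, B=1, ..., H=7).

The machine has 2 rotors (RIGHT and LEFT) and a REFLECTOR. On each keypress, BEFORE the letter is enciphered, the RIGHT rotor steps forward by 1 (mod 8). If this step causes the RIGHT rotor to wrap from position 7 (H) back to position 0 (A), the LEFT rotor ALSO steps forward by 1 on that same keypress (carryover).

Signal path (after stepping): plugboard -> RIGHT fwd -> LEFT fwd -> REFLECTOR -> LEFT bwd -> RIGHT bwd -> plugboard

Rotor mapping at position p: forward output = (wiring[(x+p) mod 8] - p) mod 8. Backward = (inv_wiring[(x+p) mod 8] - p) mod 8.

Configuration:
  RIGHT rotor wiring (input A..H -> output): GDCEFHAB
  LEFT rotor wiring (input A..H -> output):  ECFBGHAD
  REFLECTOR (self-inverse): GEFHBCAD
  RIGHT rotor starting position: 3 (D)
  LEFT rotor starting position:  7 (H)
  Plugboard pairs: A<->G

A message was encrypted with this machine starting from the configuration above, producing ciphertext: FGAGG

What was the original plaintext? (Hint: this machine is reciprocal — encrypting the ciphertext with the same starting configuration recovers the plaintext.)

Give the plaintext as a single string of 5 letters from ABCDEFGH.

Answer: HFCED

Derivation:
Char 1 ('F'): step: R->4, L=7; F->plug->F->R->H->L->B->refl->E->L'->A->R'->H->plug->H
Char 2 ('G'): step: R->5, L=7; G->plug->A->R->C->L->D->refl->H->L'->F->R'->F->plug->F
Char 3 ('A'): step: R->6, L=7; A->plug->G->R->H->L->B->refl->E->L'->A->R'->C->plug->C
Char 4 ('G'): step: R->7, L=7; G->plug->A->R->C->L->D->refl->H->L'->F->R'->E->plug->E
Char 5 ('G'): step: R->0, L->0 (L advanced); G->plug->A->R->G->L->A->refl->G->L'->E->R'->D->plug->D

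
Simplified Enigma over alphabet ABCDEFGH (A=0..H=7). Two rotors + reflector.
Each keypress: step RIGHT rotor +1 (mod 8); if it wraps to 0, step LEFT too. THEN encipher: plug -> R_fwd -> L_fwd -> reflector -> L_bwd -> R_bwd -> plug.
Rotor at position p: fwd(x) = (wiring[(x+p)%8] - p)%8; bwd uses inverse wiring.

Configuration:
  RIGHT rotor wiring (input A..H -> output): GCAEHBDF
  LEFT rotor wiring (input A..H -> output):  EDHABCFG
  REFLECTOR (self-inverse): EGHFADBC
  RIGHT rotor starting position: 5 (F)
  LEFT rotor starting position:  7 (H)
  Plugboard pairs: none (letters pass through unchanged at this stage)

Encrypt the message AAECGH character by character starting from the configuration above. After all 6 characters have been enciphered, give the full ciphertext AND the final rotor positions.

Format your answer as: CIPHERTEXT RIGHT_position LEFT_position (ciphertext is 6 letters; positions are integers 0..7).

Answer: CDDEDE 3 0

Derivation:
Char 1 ('A'): step: R->6, L=7; A->plug->A->R->F->L->C->refl->H->L'->A->R'->C->plug->C
Char 2 ('A'): step: R->7, L=7; A->plug->A->R->G->L->D->refl->F->L'->B->R'->D->plug->D
Char 3 ('E'): step: R->0, L->0 (L advanced); E->plug->E->R->H->L->G->refl->B->L'->E->R'->D->plug->D
Char 4 ('C'): step: R->1, L=0; C->plug->C->R->D->L->A->refl->E->L'->A->R'->E->plug->E
Char 5 ('G'): step: R->2, L=0; G->plug->G->R->E->L->B->refl->G->L'->H->R'->D->plug->D
Char 6 ('H'): step: R->3, L=0; H->plug->H->R->F->L->C->refl->H->L'->C->R'->E->plug->E
Final: ciphertext=CDDEDE, RIGHT=3, LEFT=0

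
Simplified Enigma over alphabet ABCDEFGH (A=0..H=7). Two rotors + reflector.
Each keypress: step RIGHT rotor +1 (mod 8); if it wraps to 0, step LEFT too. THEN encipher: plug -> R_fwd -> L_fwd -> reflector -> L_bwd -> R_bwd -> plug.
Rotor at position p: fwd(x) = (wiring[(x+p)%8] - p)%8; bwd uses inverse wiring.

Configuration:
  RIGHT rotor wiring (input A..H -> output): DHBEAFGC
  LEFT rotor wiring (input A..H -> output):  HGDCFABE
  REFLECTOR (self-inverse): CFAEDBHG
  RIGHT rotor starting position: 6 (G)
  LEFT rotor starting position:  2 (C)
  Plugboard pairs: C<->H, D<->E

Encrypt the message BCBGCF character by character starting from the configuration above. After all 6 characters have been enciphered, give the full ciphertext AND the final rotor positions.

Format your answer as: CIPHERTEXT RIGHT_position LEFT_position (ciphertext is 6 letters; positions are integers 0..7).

Answer: AEHABC 4 3

Derivation:
Char 1 ('B'): step: R->7, L=2; B->plug->B->R->E->L->H->refl->G->L'->D->R'->A->plug->A
Char 2 ('C'): step: R->0, L->3 (L advanced); C->plug->H->R->C->L->F->refl->B->L'->E->R'->D->plug->E
Char 3 ('B'): step: R->1, L=3; B->plug->B->R->A->L->H->refl->G->L'->D->R'->C->plug->H
Char 4 ('G'): step: R->2, L=3; G->plug->G->R->B->L->C->refl->A->L'->H->R'->A->plug->A
Char 5 ('C'): step: R->3, L=3; C->plug->H->R->G->L->D->refl->E->L'->F->R'->B->plug->B
Char 6 ('F'): step: R->4, L=3; F->plug->F->R->D->L->G->refl->H->L'->A->R'->H->plug->C
Final: ciphertext=AEHABC, RIGHT=4, LEFT=3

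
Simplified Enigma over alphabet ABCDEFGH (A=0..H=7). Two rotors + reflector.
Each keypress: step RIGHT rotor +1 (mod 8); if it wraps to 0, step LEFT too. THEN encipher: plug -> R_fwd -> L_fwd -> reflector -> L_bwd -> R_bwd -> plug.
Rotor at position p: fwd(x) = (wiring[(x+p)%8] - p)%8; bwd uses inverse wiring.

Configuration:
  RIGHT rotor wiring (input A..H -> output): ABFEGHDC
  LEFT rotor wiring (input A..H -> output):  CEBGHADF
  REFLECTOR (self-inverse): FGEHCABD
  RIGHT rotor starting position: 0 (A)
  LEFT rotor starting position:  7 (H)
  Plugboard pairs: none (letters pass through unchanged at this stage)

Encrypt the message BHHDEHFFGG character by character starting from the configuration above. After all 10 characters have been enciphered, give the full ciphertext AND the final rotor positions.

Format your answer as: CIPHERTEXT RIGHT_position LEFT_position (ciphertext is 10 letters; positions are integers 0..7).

Answer: GAFHHBACAC 2 0

Derivation:
Char 1 ('B'): step: R->1, L=7; B->plug->B->R->E->L->H->refl->D->L'->B->R'->G->plug->G
Char 2 ('H'): step: R->2, L=7; H->plug->H->R->H->L->E->refl->C->L'->D->R'->A->plug->A
Char 3 ('H'): step: R->3, L=7; H->plug->H->R->C->L->F->refl->A->L'->F->R'->F->plug->F
Char 4 ('D'): step: R->4, L=7; D->plug->D->R->G->L->B->refl->G->L'->A->R'->H->plug->H
Char 5 ('E'): step: R->5, L=7; E->plug->E->R->E->L->H->refl->D->L'->B->R'->H->plug->H
Char 6 ('H'): step: R->6, L=7; H->plug->H->R->B->L->D->refl->H->L'->E->R'->B->plug->B
Char 7 ('F'): step: R->7, L=7; F->plug->F->R->H->L->E->refl->C->L'->D->R'->A->plug->A
Char 8 ('F'): step: R->0, L->0 (L advanced); F->plug->F->R->H->L->F->refl->A->L'->F->R'->C->plug->C
Char 9 ('G'): step: R->1, L=0; G->plug->G->R->B->L->E->refl->C->L'->A->R'->A->plug->A
Char 10 ('G'): step: R->2, L=0; G->plug->G->R->G->L->D->refl->H->L'->E->R'->C->plug->C
Final: ciphertext=GAFHHBACAC, RIGHT=2, LEFT=0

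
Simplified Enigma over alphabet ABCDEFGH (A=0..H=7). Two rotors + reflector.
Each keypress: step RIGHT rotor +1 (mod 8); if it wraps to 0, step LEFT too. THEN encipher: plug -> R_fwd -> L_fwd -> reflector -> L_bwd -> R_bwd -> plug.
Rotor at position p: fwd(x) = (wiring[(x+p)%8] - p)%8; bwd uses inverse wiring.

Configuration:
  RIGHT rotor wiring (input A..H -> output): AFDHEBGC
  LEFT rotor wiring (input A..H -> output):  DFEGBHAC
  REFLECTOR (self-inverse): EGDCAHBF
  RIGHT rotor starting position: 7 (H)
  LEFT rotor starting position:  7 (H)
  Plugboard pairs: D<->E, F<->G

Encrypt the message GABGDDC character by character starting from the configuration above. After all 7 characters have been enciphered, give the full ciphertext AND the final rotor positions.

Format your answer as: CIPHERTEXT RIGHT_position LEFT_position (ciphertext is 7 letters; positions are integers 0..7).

Answer: BEABHHF 6 0

Derivation:
Char 1 ('G'): step: R->0, L->0 (L advanced); G->plug->F->R->B->L->F->refl->H->L'->F->R'->B->plug->B
Char 2 ('A'): step: R->1, L=0; A->plug->A->R->E->L->B->refl->G->L'->D->R'->D->plug->E
Char 3 ('B'): step: R->2, L=0; B->plug->B->R->F->L->H->refl->F->L'->B->R'->A->plug->A
Char 4 ('G'): step: R->3, L=0; G->plug->F->R->F->L->H->refl->F->L'->B->R'->B->plug->B
Char 5 ('D'): step: R->4, L=0; D->plug->E->R->E->L->B->refl->G->L'->D->R'->H->plug->H
Char 6 ('D'): step: R->5, L=0; D->plug->E->R->A->L->D->refl->C->L'->H->R'->H->plug->H
Char 7 ('C'): step: R->6, L=0; C->plug->C->R->C->L->E->refl->A->L'->G->R'->G->plug->F
Final: ciphertext=BEABHHF, RIGHT=6, LEFT=0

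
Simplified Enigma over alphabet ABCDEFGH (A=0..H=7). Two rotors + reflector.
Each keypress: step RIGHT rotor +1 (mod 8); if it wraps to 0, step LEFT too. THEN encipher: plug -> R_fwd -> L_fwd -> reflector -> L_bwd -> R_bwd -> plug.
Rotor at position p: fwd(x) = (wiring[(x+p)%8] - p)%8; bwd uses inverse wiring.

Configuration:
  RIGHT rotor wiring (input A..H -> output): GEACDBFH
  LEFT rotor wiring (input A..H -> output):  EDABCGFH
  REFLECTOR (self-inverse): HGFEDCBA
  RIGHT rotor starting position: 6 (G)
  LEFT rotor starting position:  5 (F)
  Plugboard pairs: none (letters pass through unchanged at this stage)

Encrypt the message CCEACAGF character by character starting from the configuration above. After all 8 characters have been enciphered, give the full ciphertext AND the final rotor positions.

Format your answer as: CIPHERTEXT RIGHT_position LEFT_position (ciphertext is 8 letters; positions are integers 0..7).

Char 1 ('C'): step: R->7, L=5; C->plug->C->R->F->L->D->refl->E->L'->G->R'->H->plug->H
Char 2 ('C'): step: R->0, L->6 (L advanced); C->plug->C->R->A->L->H->refl->A->L'->H->R'->H->plug->H
Char 3 ('E'): step: R->1, L=6; E->plug->E->R->A->L->H->refl->A->L'->H->R'->B->plug->B
Char 4 ('A'): step: R->2, L=6; A->plug->A->R->G->L->E->refl->D->L'->F->R'->F->plug->F
Char 5 ('C'): step: R->3, L=6; C->plug->C->R->G->L->E->refl->D->L'->F->R'->H->plug->H
Char 6 ('A'): step: R->4, L=6; A->plug->A->R->H->L->A->refl->H->L'->A->R'->F->plug->F
Char 7 ('G'): step: R->5, L=6; G->plug->G->R->F->L->D->refl->E->L'->G->R'->H->plug->H
Char 8 ('F'): step: R->6, L=6; F->plug->F->R->E->L->C->refl->F->L'->D->R'->H->plug->H
Final: ciphertext=HHBFHFHH, RIGHT=6, LEFT=6

Answer: HHBFHFHH 6 6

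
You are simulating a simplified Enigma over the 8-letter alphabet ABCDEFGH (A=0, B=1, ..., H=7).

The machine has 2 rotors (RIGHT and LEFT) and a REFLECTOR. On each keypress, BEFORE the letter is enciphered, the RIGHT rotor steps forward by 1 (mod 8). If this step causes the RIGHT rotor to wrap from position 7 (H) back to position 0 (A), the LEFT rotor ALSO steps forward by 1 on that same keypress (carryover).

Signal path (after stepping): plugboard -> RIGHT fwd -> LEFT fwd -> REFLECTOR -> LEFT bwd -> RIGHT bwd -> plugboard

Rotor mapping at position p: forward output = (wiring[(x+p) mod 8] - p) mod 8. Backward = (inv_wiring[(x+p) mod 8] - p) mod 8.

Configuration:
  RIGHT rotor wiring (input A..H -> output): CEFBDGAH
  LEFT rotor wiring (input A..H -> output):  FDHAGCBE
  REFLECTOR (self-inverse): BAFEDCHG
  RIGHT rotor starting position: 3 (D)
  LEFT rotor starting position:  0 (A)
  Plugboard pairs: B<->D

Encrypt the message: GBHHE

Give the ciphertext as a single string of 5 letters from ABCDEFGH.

Answer: AFGGG

Derivation:
Char 1 ('G'): step: R->4, L=0; G->plug->G->R->B->L->D->refl->E->L'->H->R'->A->plug->A
Char 2 ('B'): step: R->5, L=0; B->plug->D->R->F->L->C->refl->F->L'->A->R'->F->plug->F
Char 3 ('H'): step: R->6, L=0; H->plug->H->R->A->L->F->refl->C->L'->F->R'->G->plug->G
Char 4 ('H'): step: R->7, L=0; H->plug->H->R->B->L->D->refl->E->L'->H->R'->G->plug->G
Char 5 ('E'): step: R->0, L->1 (L advanced); E->plug->E->R->D->L->F->refl->C->L'->A->R'->G->plug->G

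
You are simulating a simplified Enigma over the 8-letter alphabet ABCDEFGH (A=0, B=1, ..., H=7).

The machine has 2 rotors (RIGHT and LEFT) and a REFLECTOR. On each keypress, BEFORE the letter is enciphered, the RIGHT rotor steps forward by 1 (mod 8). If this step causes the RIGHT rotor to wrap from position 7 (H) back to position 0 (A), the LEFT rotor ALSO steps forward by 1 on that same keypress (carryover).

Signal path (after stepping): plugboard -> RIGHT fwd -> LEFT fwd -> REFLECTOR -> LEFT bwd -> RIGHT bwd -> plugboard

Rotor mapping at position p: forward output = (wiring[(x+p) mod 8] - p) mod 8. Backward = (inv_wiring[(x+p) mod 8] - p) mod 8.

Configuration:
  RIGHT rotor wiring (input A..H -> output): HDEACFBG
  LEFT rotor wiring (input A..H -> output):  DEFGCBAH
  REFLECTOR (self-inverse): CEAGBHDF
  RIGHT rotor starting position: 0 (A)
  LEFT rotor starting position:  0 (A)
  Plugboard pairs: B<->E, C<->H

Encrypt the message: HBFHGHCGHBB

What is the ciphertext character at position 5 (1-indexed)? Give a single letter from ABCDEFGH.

Char 1 ('H'): step: R->1, L=0; H->plug->C->R->H->L->H->refl->F->L'->C->R'->A->plug->A
Char 2 ('B'): step: R->2, L=0; B->plug->E->R->H->L->H->refl->F->L'->C->R'->A->plug->A
Char 3 ('F'): step: R->3, L=0; F->plug->F->R->E->L->C->refl->A->L'->G->R'->D->plug->D
Char 4 ('H'): step: R->4, L=0; H->plug->C->R->F->L->B->refl->E->L'->B->R'->B->plug->E
Char 5 ('G'): step: R->5, L=0; G->plug->G->R->D->L->G->refl->D->L'->A->R'->A->plug->A

A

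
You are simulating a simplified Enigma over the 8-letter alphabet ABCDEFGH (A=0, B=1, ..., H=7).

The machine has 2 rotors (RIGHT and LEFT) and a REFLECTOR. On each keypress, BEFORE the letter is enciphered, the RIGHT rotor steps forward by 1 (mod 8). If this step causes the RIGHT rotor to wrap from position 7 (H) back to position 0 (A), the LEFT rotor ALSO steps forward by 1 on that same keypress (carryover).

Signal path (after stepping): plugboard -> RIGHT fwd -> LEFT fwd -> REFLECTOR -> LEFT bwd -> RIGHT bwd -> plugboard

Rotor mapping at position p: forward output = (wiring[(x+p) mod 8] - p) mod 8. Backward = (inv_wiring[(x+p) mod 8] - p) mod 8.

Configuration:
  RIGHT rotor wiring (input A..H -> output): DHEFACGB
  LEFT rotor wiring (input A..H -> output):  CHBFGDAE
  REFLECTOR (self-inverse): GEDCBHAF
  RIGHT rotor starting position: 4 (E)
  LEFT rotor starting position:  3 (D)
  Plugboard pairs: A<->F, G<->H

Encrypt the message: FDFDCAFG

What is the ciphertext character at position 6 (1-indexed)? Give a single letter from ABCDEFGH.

Char 1 ('F'): step: R->5, L=3; F->plug->A->R->F->L->H->refl->F->L'->D->R'->H->plug->G
Char 2 ('D'): step: R->6, L=3; D->plug->D->R->B->L->D->refl->C->L'->A->R'->A->plug->F
Char 3 ('F'): step: R->7, L=3; F->plug->A->R->C->L->A->refl->G->L'->H->R'->H->plug->G
Char 4 ('D'): step: R->0, L->4 (L advanced); D->plug->D->R->F->L->D->refl->C->L'->A->R'->E->plug->E
Char 5 ('C'): step: R->1, L=4; C->plug->C->R->E->L->G->refl->A->L'->D->R'->B->plug->B
Char 6 ('A'): step: R->2, L=4; A->plug->F->R->H->L->B->refl->E->L'->C->R'->A->plug->F

F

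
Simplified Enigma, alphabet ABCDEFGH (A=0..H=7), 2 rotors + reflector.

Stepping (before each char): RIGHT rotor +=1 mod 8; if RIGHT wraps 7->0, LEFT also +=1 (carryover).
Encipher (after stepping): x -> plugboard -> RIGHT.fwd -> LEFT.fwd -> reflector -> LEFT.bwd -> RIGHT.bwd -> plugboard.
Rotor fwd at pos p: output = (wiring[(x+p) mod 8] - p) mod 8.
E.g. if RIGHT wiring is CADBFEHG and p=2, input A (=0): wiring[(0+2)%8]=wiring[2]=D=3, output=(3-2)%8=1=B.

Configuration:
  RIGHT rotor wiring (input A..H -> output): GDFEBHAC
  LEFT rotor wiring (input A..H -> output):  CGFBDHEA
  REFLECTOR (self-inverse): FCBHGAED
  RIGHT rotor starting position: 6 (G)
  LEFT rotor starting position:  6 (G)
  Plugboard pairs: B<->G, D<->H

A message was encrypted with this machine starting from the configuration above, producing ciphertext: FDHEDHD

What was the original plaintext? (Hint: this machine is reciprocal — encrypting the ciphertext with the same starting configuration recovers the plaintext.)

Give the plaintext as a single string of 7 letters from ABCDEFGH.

Answer: BEGCAFF

Derivation:
Char 1 ('F'): step: R->7, L=6; F->plug->F->R->C->L->E->refl->G->L'->A->R'->G->plug->B
Char 2 ('D'): step: R->0, L->7 (L advanced); D->plug->H->R->C->L->H->refl->D->L'->B->R'->E->plug->E
Char 3 ('H'): step: R->1, L=7; H->plug->D->R->A->L->B->refl->C->L'->E->R'->B->plug->G
Char 4 ('E'): step: R->2, L=7; E->plug->E->R->G->L->A->refl->F->L'->H->R'->C->plug->C
Char 5 ('D'): step: R->3, L=7; D->plug->H->R->C->L->H->refl->D->L'->B->R'->A->plug->A
Char 6 ('H'): step: R->4, L=7; H->plug->D->R->G->L->A->refl->F->L'->H->R'->F->plug->F
Char 7 ('D'): step: R->5, L=7; D->plug->H->R->E->L->C->refl->B->L'->A->R'->F->plug->F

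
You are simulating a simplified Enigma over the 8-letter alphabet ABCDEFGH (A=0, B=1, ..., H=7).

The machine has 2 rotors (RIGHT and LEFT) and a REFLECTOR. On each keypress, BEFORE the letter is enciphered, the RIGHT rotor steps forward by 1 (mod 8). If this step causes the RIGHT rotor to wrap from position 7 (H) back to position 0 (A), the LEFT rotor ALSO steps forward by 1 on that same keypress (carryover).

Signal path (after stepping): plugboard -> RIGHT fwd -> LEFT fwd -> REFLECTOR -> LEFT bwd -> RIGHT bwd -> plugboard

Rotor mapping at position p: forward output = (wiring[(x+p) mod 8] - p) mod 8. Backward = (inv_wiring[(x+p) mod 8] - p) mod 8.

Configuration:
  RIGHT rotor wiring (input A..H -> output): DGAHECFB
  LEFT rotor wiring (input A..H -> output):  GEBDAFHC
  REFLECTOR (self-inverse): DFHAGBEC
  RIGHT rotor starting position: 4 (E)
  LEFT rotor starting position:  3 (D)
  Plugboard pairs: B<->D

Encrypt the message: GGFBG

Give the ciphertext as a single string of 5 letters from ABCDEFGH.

Answer: CFEEB

Derivation:
Char 1 ('G'): step: R->5, L=3; G->plug->G->R->C->L->C->refl->H->L'->E->R'->C->plug->C
Char 2 ('G'): step: R->6, L=3; G->plug->G->R->G->L->B->refl->F->L'->B->R'->F->plug->F
Char 3 ('F'): step: R->7, L=3; F->plug->F->R->F->L->D->refl->A->L'->A->R'->E->plug->E
Char 4 ('B'): step: R->0, L->4 (L advanced); B->plug->D->R->H->L->H->refl->C->L'->E->R'->E->plug->E
Char 5 ('G'): step: R->1, L=4; G->plug->G->R->A->L->E->refl->G->L'->D->R'->D->plug->B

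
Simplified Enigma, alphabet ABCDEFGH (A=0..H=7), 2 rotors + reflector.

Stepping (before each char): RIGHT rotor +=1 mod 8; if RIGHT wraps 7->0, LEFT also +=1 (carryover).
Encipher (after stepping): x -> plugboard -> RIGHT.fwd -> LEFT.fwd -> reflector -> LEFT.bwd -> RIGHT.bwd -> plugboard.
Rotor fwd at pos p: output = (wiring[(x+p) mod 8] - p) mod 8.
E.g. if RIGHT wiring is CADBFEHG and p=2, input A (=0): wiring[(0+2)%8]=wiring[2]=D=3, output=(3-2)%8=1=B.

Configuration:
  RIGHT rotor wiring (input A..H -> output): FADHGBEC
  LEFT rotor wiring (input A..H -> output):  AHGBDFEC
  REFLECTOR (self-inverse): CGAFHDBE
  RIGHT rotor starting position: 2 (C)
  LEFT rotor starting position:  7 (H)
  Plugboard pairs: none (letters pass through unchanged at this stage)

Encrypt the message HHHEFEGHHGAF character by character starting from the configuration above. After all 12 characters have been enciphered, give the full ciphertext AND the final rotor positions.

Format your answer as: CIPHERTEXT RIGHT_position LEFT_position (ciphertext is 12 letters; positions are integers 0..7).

Answer: EBFHEFCAECCA 6 0

Derivation:
Char 1 ('H'): step: R->3, L=7; H->plug->H->R->A->L->D->refl->F->L'->H->R'->E->plug->E
Char 2 ('H'): step: R->4, L=7; H->plug->H->R->D->L->H->refl->E->L'->F->R'->B->plug->B
Char 3 ('H'): step: R->5, L=7; H->plug->H->R->B->L->B->refl->G->L'->G->R'->F->plug->F
Char 4 ('E'): step: R->6, L=7; E->plug->E->R->F->L->E->refl->H->L'->D->R'->H->plug->H
Char 5 ('F'): step: R->7, L=7; F->plug->F->R->H->L->F->refl->D->L'->A->R'->E->plug->E
Char 6 ('E'): step: R->0, L->0 (L advanced); E->plug->E->R->G->L->E->refl->H->L'->B->R'->F->plug->F
Char 7 ('G'): step: R->1, L=0; G->plug->G->R->B->L->H->refl->E->L'->G->R'->C->plug->C
Char 8 ('H'): step: R->2, L=0; H->plug->H->R->G->L->E->refl->H->L'->B->R'->A->plug->A
Char 9 ('H'): step: R->3, L=0; H->plug->H->R->A->L->A->refl->C->L'->H->R'->E->plug->E
Char 10 ('G'): step: R->4, L=0; G->plug->G->R->H->L->C->refl->A->L'->A->R'->C->plug->C
Char 11 ('A'): step: R->5, L=0; A->plug->A->R->E->L->D->refl->F->L'->F->R'->C->plug->C
Char 12 ('F'): step: R->6, L=0; F->plug->F->R->B->L->H->refl->E->L'->G->R'->A->plug->A
Final: ciphertext=EBFHEFCAECCA, RIGHT=6, LEFT=0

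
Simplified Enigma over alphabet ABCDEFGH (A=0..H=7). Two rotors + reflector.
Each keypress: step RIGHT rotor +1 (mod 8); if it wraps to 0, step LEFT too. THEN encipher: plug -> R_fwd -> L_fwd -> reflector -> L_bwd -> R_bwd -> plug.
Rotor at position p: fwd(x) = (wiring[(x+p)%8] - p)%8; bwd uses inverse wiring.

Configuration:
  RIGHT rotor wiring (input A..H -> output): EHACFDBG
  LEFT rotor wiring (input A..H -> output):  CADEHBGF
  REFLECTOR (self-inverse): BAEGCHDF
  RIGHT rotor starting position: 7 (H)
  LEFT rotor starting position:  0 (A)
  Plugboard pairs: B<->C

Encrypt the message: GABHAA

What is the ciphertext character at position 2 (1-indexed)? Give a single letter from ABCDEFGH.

Char 1 ('G'): step: R->0, L->1 (L advanced); G->plug->G->R->B->L->C->refl->E->L'->G->R'->H->plug->H
Char 2 ('A'): step: R->1, L=1; A->plug->A->R->G->L->E->refl->C->L'->B->R'->C->plug->B

B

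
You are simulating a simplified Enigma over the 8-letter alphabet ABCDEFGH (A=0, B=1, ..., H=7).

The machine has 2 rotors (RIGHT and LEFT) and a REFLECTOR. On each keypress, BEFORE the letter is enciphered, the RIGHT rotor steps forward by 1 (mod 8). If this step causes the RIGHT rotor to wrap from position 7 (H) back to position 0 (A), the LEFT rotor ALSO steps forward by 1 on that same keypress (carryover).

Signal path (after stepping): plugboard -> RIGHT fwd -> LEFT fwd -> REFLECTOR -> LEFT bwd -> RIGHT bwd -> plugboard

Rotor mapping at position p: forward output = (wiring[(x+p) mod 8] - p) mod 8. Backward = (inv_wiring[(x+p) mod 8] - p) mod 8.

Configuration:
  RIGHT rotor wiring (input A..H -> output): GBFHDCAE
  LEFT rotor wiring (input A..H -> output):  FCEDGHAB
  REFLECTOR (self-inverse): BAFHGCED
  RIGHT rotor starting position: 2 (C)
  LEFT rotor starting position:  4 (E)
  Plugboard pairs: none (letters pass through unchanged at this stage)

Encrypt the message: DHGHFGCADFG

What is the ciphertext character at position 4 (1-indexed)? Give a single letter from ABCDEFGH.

Char 1 ('D'): step: R->3, L=4; D->plug->D->R->F->L->G->refl->E->L'->C->R'->H->plug->H
Char 2 ('H'): step: R->4, L=4; H->plug->H->R->D->L->F->refl->C->L'->A->R'->D->plug->D
Char 3 ('G'): step: R->5, L=4; G->plug->G->R->C->L->E->refl->G->L'->F->R'->A->plug->A
Char 4 ('H'): step: R->6, L=4; H->plug->H->R->E->L->B->refl->A->L'->G->R'->B->plug->B

B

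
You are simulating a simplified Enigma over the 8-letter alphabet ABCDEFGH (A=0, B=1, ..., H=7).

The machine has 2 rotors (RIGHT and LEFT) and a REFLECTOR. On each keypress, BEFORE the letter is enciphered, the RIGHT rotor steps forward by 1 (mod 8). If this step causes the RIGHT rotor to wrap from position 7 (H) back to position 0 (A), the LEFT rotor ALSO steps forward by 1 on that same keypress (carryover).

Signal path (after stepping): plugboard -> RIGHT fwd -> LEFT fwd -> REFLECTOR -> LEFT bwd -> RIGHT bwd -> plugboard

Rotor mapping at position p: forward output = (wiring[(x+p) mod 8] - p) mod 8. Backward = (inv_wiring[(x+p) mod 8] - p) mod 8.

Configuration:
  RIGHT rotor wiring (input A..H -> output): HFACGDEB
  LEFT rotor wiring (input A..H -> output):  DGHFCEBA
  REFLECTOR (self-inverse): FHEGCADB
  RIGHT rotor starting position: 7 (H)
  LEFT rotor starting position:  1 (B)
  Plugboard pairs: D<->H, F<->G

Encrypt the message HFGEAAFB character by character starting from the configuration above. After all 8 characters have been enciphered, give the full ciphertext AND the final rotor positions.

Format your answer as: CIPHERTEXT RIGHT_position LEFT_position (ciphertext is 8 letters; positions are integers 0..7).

Answer: CEDGCCEA 7 2

Derivation:
Char 1 ('H'): step: R->0, L->2 (L advanced); H->plug->D->R->C->L->A->refl->F->L'->A->R'->C->plug->C
Char 2 ('F'): step: R->1, L=2; F->plug->G->R->A->L->F->refl->A->L'->C->R'->E->plug->E
Char 3 ('G'): step: R->2, L=2; G->plug->F->R->H->L->E->refl->C->L'->D->R'->H->plug->D
Char 4 ('E'): step: R->3, L=2; E->plug->E->R->G->L->B->refl->H->L'->E->R'->F->plug->G
Char 5 ('A'): step: R->4, L=2; A->plug->A->R->C->L->A->refl->F->L'->A->R'->C->plug->C
Char 6 ('A'): step: R->5, L=2; A->plug->A->R->G->L->B->refl->H->L'->E->R'->C->plug->C
Char 7 ('F'): step: R->6, L=2; F->plug->G->R->A->L->F->refl->A->L'->C->R'->E->plug->E
Char 8 ('B'): step: R->7, L=2; B->plug->B->R->A->L->F->refl->A->L'->C->R'->A->plug->A
Final: ciphertext=CEDGCCEA, RIGHT=7, LEFT=2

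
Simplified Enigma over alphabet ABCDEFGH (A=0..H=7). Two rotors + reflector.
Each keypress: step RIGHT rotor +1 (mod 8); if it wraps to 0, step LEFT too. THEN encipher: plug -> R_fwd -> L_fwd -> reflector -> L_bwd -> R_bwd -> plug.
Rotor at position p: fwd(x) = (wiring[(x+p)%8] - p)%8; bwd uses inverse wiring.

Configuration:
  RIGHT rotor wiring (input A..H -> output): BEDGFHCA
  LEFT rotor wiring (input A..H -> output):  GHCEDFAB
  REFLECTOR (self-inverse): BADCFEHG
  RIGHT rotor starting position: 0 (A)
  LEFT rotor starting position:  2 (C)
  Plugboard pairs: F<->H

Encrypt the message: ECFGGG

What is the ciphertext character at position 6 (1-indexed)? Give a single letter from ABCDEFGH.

Char 1 ('E'): step: R->1, L=2; E->plug->E->R->G->L->E->refl->F->L'->H->R'->G->plug->G
Char 2 ('C'): step: R->2, L=2; C->plug->C->R->D->L->D->refl->C->L'->B->R'->A->plug->A
Char 3 ('F'): step: R->3, L=2; F->plug->H->R->A->L->A->refl->B->L'->C->R'->B->plug->B
Char 4 ('G'): step: R->4, L=2; G->plug->G->R->H->L->F->refl->E->L'->G->R'->C->plug->C
Char 5 ('G'): step: R->5, L=2; G->plug->G->R->B->L->C->refl->D->L'->D->R'->C->plug->C
Char 6 ('G'): step: R->6, L=2; G->plug->G->R->H->L->F->refl->E->L'->G->R'->D->plug->D

D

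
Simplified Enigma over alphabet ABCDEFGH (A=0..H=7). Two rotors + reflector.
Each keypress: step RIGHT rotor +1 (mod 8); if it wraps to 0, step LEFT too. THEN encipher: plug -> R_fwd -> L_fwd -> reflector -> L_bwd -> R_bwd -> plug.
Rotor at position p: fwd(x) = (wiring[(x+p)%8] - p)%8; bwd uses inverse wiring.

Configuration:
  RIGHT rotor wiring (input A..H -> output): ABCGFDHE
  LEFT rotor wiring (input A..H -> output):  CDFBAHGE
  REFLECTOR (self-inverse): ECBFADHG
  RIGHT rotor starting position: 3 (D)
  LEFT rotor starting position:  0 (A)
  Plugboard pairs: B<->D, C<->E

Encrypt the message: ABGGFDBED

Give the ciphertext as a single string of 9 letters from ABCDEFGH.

Answer: HHCCHCFHB

Derivation:
Char 1 ('A'): step: R->4, L=0; A->plug->A->R->B->L->D->refl->F->L'->C->R'->H->plug->H
Char 2 ('B'): step: R->5, L=0; B->plug->D->R->D->L->B->refl->C->L'->A->R'->H->plug->H
Char 3 ('G'): step: R->6, L=0; G->plug->G->R->H->L->E->refl->A->L'->E->R'->E->plug->C
Char 4 ('G'): step: R->7, L=0; G->plug->G->R->E->L->A->refl->E->L'->H->R'->E->plug->C
Char 5 ('F'): step: R->0, L->1 (L advanced); F->plug->F->R->D->L->H->refl->G->L'->E->R'->H->plug->H
Char 6 ('D'): step: R->1, L=1; D->plug->B->R->B->L->E->refl->A->L'->C->R'->E->plug->C
Char 7 ('B'): step: R->2, L=1; B->plug->D->R->B->L->E->refl->A->L'->C->R'->F->plug->F
Char 8 ('E'): step: R->3, L=1; E->plug->C->R->A->L->C->refl->B->L'->H->R'->H->plug->H
Char 9 ('D'): step: R->4, L=1; D->plug->B->R->H->L->B->refl->C->L'->A->R'->D->plug->B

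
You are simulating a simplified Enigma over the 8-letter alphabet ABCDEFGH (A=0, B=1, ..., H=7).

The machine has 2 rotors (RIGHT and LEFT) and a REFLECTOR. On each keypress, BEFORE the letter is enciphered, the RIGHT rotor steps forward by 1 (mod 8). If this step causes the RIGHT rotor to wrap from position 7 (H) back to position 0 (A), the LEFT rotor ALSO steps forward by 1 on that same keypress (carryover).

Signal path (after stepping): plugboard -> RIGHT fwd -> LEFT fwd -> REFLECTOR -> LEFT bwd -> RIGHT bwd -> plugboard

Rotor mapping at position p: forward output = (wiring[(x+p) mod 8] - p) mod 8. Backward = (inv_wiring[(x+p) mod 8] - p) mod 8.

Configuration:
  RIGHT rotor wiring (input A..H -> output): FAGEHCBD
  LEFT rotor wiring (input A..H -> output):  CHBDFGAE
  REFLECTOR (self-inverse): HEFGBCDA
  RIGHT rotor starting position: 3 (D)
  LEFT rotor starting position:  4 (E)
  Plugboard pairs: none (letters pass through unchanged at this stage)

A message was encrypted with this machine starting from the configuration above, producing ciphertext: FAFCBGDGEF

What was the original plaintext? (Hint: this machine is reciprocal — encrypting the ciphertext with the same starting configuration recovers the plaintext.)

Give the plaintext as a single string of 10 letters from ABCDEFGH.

Answer: CBGBAACEBC

Derivation:
Char 1 ('F'): step: R->4, L=4; F->plug->F->R->E->L->G->refl->D->L'->F->R'->C->plug->C
Char 2 ('A'): step: R->5, L=4; A->plug->A->R->F->L->D->refl->G->L'->E->R'->B->plug->B
Char 3 ('F'): step: R->6, L=4; F->plug->F->R->G->L->F->refl->C->L'->B->R'->G->plug->G
Char 4 ('C'): step: R->7, L=4; C->plug->C->R->B->L->C->refl->F->L'->G->R'->B->plug->B
Char 5 ('B'): step: R->0, L->5 (L advanced); B->plug->B->R->A->L->B->refl->E->L'->F->R'->A->plug->A
Char 6 ('G'): step: R->1, L=5; G->plug->G->R->C->L->H->refl->A->L'->H->R'->A->plug->A
Char 7 ('D'): step: R->2, L=5; D->plug->D->R->A->L->B->refl->E->L'->F->R'->C->plug->C
Char 8 ('G'): step: R->3, L=5; G->plug->G->R->F->L->E->refl->B->L'->A->R'->E->plug->E
Char 9 ('E'): step: R->4, L=5; E->plug->E->R->B->L->D->refl->G->L'->G->R'->B->plug->B
Char 10 ('F'): step: R->5, L=5; F->plug->F->R->B->L->D->refl->G->L'->G->R'->C->plug->C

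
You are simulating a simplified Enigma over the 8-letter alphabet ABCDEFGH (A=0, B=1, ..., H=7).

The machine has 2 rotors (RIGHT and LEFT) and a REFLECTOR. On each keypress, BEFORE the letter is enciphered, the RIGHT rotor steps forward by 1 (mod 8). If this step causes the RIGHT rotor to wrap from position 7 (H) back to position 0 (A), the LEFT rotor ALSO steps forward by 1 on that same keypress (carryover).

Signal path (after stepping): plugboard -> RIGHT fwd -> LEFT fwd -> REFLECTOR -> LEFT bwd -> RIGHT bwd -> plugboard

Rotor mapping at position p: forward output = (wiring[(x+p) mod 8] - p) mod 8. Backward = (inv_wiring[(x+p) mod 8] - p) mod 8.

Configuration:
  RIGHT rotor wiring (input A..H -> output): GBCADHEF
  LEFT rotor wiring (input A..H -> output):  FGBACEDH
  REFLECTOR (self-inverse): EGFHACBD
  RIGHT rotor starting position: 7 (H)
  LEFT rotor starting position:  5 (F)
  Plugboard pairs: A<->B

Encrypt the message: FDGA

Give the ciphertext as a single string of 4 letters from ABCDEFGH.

Answer: AGEB

Derivation:
Char 1 ('F'): step: R->0, L->6 (L advanced); F->plug->F->R->H->L->G->refl->B->L'->B->R'->B->plug->A
Char 2 ('D'): step: R->1, L=6; D->plug->D->R->C->L->H->refl->D->L'->E->R'->G->plug->G
Char 3 ('G'): step: R->2, L=6; G->plug->G->R->E->L->D->refl->H->L'->C->R'->E->plug->E
Char 4 ('A'): step: R->3, L=6; A->plug->B->R->A->L->F->refl->C->L'->F->R'->A->plug->B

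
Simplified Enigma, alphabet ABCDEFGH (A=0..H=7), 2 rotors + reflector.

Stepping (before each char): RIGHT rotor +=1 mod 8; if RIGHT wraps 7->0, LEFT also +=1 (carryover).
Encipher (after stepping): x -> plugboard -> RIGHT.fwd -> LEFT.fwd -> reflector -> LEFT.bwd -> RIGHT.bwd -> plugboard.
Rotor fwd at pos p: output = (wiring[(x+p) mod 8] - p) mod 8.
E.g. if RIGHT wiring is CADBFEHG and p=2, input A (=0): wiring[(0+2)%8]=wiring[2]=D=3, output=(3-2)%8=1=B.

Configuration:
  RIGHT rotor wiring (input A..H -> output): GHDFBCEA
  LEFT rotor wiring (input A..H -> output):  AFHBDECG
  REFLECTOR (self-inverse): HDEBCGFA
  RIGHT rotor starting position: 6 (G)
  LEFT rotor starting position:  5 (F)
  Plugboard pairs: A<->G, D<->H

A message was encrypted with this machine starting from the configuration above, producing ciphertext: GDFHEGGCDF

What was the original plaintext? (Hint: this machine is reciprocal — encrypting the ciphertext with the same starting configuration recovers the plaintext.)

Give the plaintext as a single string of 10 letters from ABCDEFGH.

Char 1 ('G'): step: R->7, L=5; G->plug->A->R->B->L->F->refl->G->L'->H->R'->B->plug->B
Char 2 ('D'): step: R->0, L->6 (L advanced); D->plug->H->R->A->L->E->refl->C->L'->C->R'->F->plug->F
Char 3 ('F'): step: R->1, L=6; F->plug->F->R->D->L->H->refl->A->L'->B->R'->E->plug->E
Char 4 ('H'): step: R->2, L=6; H->plug->D->R->A->L->E->refl->C->L'->C->R'->E->plug->E
Char 5 ('E'): step: R->3, L=6; E->plug->E->R->F->L->D->refl->B->L'->E->R'->G->plug->A
Char 6 ('G'): step: R->4, L=6; G->plug->A->R->F->L->D->refl->B->L'->E->R'->D->plug->H
Char 7 ('G'): step: R->5, L=6; G->plug->A->R->F->L->D->refl->B->L'->E->R'->H->plug->D
Char 8 ('C'): step: R->6, L=6; C->plug->C->R->A->L->E->refl->C->L'->C->R'->B->plug->B
Char 9 ('D'): step: R->7, L=6; D->plug->H->R->F->L->D->refl->B->L'->E->R'->D->plug->H
Char 10 ('F'): step: R->0, L->7 (L advanced); F->plug->F->R->C->L->G->refl->F->L'->G->R'->A->plug->G

Answer: BFEEAHDBHG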